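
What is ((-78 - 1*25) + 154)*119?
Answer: 6069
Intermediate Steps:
((-78 - 1*25) + 154)*119 = ((-78 - 25) + 154)*119 = (-103 + 154)*119 = 51*119 = 6069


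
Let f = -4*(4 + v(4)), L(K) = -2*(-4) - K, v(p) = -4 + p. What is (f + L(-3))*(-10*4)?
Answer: 200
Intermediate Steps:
L(K) = 8 - K
f = -16 (f = -4*(4 + (-4 + 4)) = -4*(4 + 0) = -4*4 = -16)
(f + L(-3))*(-10*4) = (-16 + (8 - 1*(-3)))*(-10*4) = (-16 + (8 + 3))*(-40) = (-16 + 11)*(-40) = -5*(-40) = 200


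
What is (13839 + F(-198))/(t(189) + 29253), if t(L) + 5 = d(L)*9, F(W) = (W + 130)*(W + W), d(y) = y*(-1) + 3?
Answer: 40767/27574 ≈ 1.4785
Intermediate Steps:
d(y) = 3 - y (d(y) = -y + 3 = 3 - y)
F(W) = 2*W*(130 + W) (F(W) = (130 + W)*(2*W) = 2*W*(130 + W))
t(L) = 22 - 9*L (t(L) = -5 + (3 - L)*9 = -5 + (27 - 9*L) = 22 - 9*L)
(13839 + F(-198))/(t(189) + 29253) = (13839 + 2*(-198)*(130 - 198))/((22 - 9*189) + 29253) = (13839 + 2*(-198)*(-68))/((22 - 1701) + 29253) = (13839 + 26928)/(-1679 + 29253) = 40767/27574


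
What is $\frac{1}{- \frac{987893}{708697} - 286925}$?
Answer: $- \frac{708697}{203343874618} \approx -3.4852 \cdot 10^{-6}$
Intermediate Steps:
$\frac{1}{- \frac{987893}{708697} - 286925} = \frac{1}{- \frac{203343874618}{708697}} = - \frac{708697}{203343874618}$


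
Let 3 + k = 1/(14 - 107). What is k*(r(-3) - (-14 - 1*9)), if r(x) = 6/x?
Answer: -1960/31 ≈ -63.226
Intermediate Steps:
k = -280/93 (k = -3 + 1/(14 - 107) = -3 + 1/(-93) = -3 - 1/93 = -280/93 ≈ -3.0108)
k*(r(-3) - (-14 - 1*9)) = -280*(6/(-3) - (-14 - 1*9))/93 = -280*(6*(-1/3) - (-14 - 9))/93 = -280*(-2 - 1*(-23))/93 = -280*(-2 + 23)/93 = -280/93*21 = -1960/31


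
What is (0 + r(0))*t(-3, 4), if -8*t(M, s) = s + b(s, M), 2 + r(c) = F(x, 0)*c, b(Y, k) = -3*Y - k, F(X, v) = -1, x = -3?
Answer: -5/4 ≈ -1.2500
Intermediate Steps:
b(Y, k) = -k - 3*Y
r(c) = -2 - c
t(M, s) = s/4 + M/8 (t(M, s) = -(s + (-M - 3*s))/8 = -(-M - 2*s)/8 = s/4 + M/8)
(0 + r(0))*t(-3, 4) = (0 + (-2 - 1*0))*((¼)*4 + (⅛)*(-3)) = (0 + (-2 + 0))*(1 - 3/8) = (0 - 2)*(5/8) = -2*5/8 = -5/4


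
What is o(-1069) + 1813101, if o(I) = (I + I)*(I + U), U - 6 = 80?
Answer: 3914755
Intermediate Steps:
U = 86 (U = 6 + 80 = 86)
o(I) = 2*I*(86 + I) (o(I) = (I + I)*(I + 86) = (2*I)*(86 + I) = 2*I*(86 + I))
o(-1069) + 1813101 = 2*(-1069)*(86 - 1069) + 1813101 = 2*(-1069)*(-983) + 1813101 = 2101654 + 1813101 = 3914755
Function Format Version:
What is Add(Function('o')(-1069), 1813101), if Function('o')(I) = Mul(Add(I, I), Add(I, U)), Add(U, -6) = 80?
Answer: 3914755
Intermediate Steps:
U = 86 (U = Add(6, 80) = 86)
Function('o')(I) = Mul(2, I, Add(86, I)) (Function('o')(I) = Mul(Add(I, I), Add(I, 86)) = Mul(Mul(2, I), Add(86, I)) = Mul(2, I, Add(86, I)))
Add(Function('o')(-1069), 1813101) = Add(Mul(2, -1069, Add(86, -1069)), 1813101) = Add(Mul(2, -1069, -983), 1813101) = Add(2101654, 1813101) = 3914755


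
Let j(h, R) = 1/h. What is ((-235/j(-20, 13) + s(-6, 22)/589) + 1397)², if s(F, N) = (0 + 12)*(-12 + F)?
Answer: 12894684900889/346921 ≈ 3.7169e+7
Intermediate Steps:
s(F, N) = -144 + 12*F (s(F, N) = 12*(-12 + F) = -144 + 12*F)
((-235/j(-20, 13) + s(-6, 22)/589) + 1397)² = ((-235/(1/(-20)) + (-144 + 12*(-6))/589) + 1397)² = ((-235/(-1/20) + (-144 - 72)*(1/589)) + 1397)² = ((-235*(-20) - 216*1/589) + 1397)² = ((4700 - 216/589) + 1397)² = (2768084/589 + 1397)² = (3590917/589)² = 12894684900889/346921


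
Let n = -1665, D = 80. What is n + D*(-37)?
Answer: -4625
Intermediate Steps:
n + D*(-37) = -1665 + 80*(-37) = -1665 - 2960 = -4625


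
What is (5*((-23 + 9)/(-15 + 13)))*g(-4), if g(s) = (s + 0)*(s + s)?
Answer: 1120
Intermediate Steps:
g(s) = 2*s**2 (g(s) = s*(2*s) = 2*s**2)
(5*((-23 + 9)/(-15 + 13)))*g(-4) = (5*((-23 + 9)/(-15 + 13)))*(2*(-4)**2) = (5*(-14/(-2)))*(2*16) = (5*(-14*(-1/2)))*32 = (5*7)*32 = 35*32 = 1120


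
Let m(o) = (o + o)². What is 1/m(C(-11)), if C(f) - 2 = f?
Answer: 1/324 ≈ 0.0030864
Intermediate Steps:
C(f) = 2 + f
m(o) = 4*o² (m(o) = (2*o)² = 4*o²)
1/m(C(-11)) = 1/(4*(2 - 11)²) = 1/(4*(-9)²) = 1/(4*81) = 1/324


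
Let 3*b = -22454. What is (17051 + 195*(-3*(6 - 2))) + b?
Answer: 21679/3 ≈ 7226.3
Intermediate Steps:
b = -22454/3 (b = (⅓)*(-22454) = -22454/3 ≈ -7484.7)
(17051 + 195*(-3*(6 - 2))) + b = (17051 + 195*(-3*(6 - 2))) - 22454/3 = (17051 + 195*(-3*4)) - 22454/3 = (17051 + 195*(-12)) - 22454/3 = (17051 - 2340) - 22454/3 = 14711 - 22454/3 = 21679/3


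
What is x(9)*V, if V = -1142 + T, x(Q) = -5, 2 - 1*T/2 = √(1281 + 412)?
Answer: 5690 + 10*√1693 ≈ 6101.5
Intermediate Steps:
T = 4 - 2*√1693 (T = 4 - 2*√(1281 + 412) = 4 - 2*√1693 ≈ -78.292)
V = -1138 - 2*√1693 (V = -1142 + (4 - 2*√1693) = -1138 - 2*√1693 ≈ -1220.3)
x(9)*V = -5*(-1138 - 2*√1693) = 5690 + 10*√1693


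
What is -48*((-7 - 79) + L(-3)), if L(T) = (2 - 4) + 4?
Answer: 4032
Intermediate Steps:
L(T) = 2 (L(T) = -2 + 4 = 2)
-48*((-7 - 79) + L(-3)) = -48*((-7 - 79) + 2) = -48*(-86 + 2) = -48*(-84) = 4032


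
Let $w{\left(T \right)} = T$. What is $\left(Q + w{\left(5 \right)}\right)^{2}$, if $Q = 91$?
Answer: $9216$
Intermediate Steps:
$\left(Q + w{\left(5 \right)}\right)^{2} = \left(91 + 5\right)^{2} = 96^{2} = 9216$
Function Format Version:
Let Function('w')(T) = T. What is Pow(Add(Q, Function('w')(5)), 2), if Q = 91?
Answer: 9216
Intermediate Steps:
Pow(Add(Q, Function('w')(5)), 2) = Pow(Add(91, 5), 2) = Pow(96, 2) = 9216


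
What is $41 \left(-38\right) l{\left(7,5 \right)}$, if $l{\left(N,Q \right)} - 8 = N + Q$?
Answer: $-31160$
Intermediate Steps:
$l{\left(N,Q \right)} = 8 + N + Q$ ($l{\left(N,Q \right)} = 8 + \left(N + Q\right) = 8 + N + Q$)
$41 \left(-38\right) l{\left(7,5 \right)} = 41 \left(-38\right) \left(8 + 7 + 5\right) = \left(-1558\right) 20 = -31160$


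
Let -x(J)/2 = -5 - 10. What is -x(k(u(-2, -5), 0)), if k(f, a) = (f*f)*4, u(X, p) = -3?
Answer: -30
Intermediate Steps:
k(f, a) = 4*f² (k(f, a) = f²*4 = 4*f²)
x(J) = 30 (x(J) = -2*(-5 - 10) = -2*(-15) = 30)
-x(k(u(-2, -5), 0)) = -1*30 = -30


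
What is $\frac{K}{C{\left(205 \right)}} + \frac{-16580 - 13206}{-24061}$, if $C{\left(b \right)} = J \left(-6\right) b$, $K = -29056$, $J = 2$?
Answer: $\frac{193097494}{14797515} \approx 13.049$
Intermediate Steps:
$C{\left(b \right)} = - 12 b$ ($C{\left(b \right)} = 2 \left(-6\right) b = - 12 b$)
$\frac{K}{C{\left(205 \right)}} + \frac{-16580 - 13206}{-24061} = - \frac{29056}{\left(-12\right) 205} + \frac{-16580 - 13206}{-24061} = - \frac{29056}{-2460} - - \frac{29786}{24061} = \left(-29056\right) \left(- \frac{1}{2460}\right) + \frac{29786}{24061} = \frac{7264}{615} + \frac{29786}{24061} = \frac{193097494}{14797515}$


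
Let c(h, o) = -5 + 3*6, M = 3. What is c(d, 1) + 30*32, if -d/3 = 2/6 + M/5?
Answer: 973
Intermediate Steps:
d = -14/5 (d = -3*(2/6 + 3/5) = -3*(2*(⅙) + 3*(⅕)) = -3*(⅓ + ⅗) = -3*14/15 = -14/5 ≈ -2.8000)
c(h, o) = 13 (c(h, o) = -5 + 18 = 13)
c(d, 1) + 30*32 = 13 + 30*32 = 13 + 960 = 973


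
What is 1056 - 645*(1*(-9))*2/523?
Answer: 563898/523 ≈ 1078.2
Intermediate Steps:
1056 - 645*(1*(-9))*2/523 = 1056 - 645*(-9*2)/523 = 1056 - (-11610)/523 = 1056 - 645*(-18/523) = 1056 + 11610/523 = 563898/523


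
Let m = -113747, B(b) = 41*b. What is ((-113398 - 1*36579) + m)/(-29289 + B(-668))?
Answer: 263724/56677 ≈ 4.6531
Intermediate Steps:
((-113398 - 1*36579) + m)/(-29289 + B(-668)) = ((-113398 - 1*36579) - 113747)/(-29289 + 41*(-668)) = ((-113398 - 36579) - 113747)/(-29289 - 27388) = (-149977 - 113747)/(-56677) = -263724*(-1/56677) = 263724/56677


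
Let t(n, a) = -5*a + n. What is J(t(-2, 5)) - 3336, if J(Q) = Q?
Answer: -3363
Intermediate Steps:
t(n, a) = n - 5*a
J(t(-2, 5)) - 3336 = (-2 - 5*5) - 3336 = (-2 - 25) - 3336 = -27 - 3336 = -3363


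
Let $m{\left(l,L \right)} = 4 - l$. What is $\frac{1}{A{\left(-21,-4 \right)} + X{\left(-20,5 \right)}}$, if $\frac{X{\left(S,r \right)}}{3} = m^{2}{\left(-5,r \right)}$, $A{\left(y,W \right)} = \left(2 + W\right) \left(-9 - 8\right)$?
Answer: $\frac{1}{277} \approx 0.0036101$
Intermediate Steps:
$A{\left(y,W \right)} = -34 - 17 W$ ($A{\left(y,W \right)} = \left(2 + W\right) \left(-17\right) = -34 - 17 W$)
$X{\left(S,r \right)} = 243$ ($X{\left(S,r \right)} = 3 \left(4 - -5\right)^{2} = 3 \left(4 + 5\right)^{2} = 3 \cdot 9^{2} = 3 \cdot 81 = 243$)
$\frac{1}{A{\left(-21,-4 \right)} + X{\left(-20,5 \right)}} = \frac{1}{\left(-34 - -68\right) + 243} = \frac{1}{\left(-34 + 68\right) + 243} = \frac{1}{34 + 243} = \frac{1}{277}$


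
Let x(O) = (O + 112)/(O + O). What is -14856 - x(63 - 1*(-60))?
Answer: -3654811/246 ≈ -14857.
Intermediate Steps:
x(O) = (112 + O)/(2*O) (x(O) = (112 + O)/((2*O)) = (112 + O)*(1/(2*O)) = (112 + O)/(2*O))
-14856 - x(63 - 1*(-60)) = -14856 - (112 + (63 - 1*(-60)))/(2*(63 - 1*(-60))) = -14856 - (112 + (63 + 60))/(2*(63 + 60)) = -14856 - (112 + 123)/(2*123) = -14856 - 235/(2*123) = -14856 - 1*235/246 = -14856 - 235/246 = -3654811/246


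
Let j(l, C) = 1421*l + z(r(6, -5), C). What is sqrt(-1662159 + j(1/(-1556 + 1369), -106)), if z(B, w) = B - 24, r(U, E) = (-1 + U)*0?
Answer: I*sqrt(58125143054)/187 ≈ 1289.3*I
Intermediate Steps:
r(U, E) = 0
z(B, w) = -24 + B
j(l, C) = -24 + 1421*l (j(l, C) = 1421*l + (-24 + 0) = 1421*l - 24 = -24 + 1421*l)
sqrt(-1662159 + j(1/(-1556 + 1369), -106)) = sqrt(-1662159 + (-24 + 1421/(-1556 + 1369))) = sqrt(-1662159 + (-24 + 1421/(-187))) = sqrt(-1662159 + (-24 + 1421*(-1/187))) = sqrt(-1662159 + (-24 - 1421/187)) = sqrt(-1662159 - 5909/187) = sqrt(-310829642/187) = I*sqrt(58125143054)/187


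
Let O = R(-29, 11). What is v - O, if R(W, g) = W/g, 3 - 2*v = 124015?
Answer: -682037/11 ≈ -62003.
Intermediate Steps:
v = -62006 (v = 3/2 - ½*124015 = 3/2 - 124015/2 = -62006)
O = -29/11 ≈ -2.6364
v - O = -62006 - 1*(-29/11) = -62006 + 29/11 = -682037/11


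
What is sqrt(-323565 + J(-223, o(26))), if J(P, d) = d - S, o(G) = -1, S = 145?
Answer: I*sqrt(323711) ≈ 568.96*I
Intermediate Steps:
J(P, d) = -145 + d (J(P, d) = d - 1*145 = d - 145 = -145 + d)
sqrt(-323565 + J(-223, o(26))) = sqrt(-323565 + (-145 - 1)) = sqrt(-323565 - 146) = sqrt(-323711) = I*sqrt(323711)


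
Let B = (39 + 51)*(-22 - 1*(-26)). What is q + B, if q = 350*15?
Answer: 5610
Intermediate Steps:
q = 5250
B = 360 (B = 90*(-22 + 26) = 90*4 = 360)
q + B = 5250 + 360 = 5610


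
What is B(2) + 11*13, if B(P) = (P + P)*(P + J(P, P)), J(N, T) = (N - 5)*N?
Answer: 127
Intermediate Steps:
J(N, T) = N*(-5 + N) (J(N, T) = (-5 + N)*N = N*(-5 + N))
B(P) = 2*P*(P + P*(-5 + P)) (B(P) = (P + P)*(P + P*(-5 + P)) = (2*P)*(P + P*(-5 + P)) = 2*P*(P + P*(-5 + P)))
B(2) + 11*13 = 2*2²*(-4 + 2) + 11*13 = 2*4*(-2) + 143 = -16 + 143 = 127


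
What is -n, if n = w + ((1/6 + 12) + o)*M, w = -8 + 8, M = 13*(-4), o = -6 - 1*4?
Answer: 338/3 ≈ 112.67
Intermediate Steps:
o = -10 (o = -6 - 4 = -10)
M = -52
w = 0
n = -338/3 (n = 0 + ((1/6 + 12) - 10)*(-52) = 0 + ((⅙ + 12) - 10)*(-52) = 0 + (73/6 - 10)*(-52) = 0 + (13/6)*(-52) = 0 - 338/3 = -338/3 ≈ -112.67)
-n = -1*(-338/3) = 338/3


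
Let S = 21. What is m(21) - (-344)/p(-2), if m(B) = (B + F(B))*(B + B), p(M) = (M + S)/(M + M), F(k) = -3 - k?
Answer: -3770/19 ≈ -198.42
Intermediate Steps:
p(M) = (21 + M)/(2*M) (p(M) = (M + 21)/(M + M) = (21 + M)/((2*M)) = (21 + M)*(1/(2*M)) = (21 + M)/(2*M))
m(B) = -6*B (m(B) = (B + (-3 - B))*(B + B) = -6*B)
m(21) - (-344)/p(-2) = -6*21 - (-344)/((½)*(21 - 2)/(-2)) = -126 - (-344)/((½)*(-½)*19) = -126 - (-344)/(-19/4) = -126 - (-344)*(-4)/19 = -126 - 1*1376/19 = -126 - 1376/19 = -3770/19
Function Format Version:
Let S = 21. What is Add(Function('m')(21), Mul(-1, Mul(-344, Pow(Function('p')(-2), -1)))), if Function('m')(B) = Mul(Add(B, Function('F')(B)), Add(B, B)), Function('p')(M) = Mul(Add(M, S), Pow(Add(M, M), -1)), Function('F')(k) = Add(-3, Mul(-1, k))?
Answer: Rational(-3770, 19) ≈ -198.42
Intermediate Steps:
Function('p')(M) = Mul(Rational(1, 2), Pow(M, -1), Add(21, M)) (Function('p')(M) = Mul(Add(M, 21), Pow(Add(M, M), -1)) = Mul(Add(21, M), Pow(Mul(2, M), -1)) = Mul(Add(21, M), Mul(Rational(1, 2), Pow(M, -1))) = Mul(Rational(1, 2), Pow(M, -1), Add(21, M)))
Function('m')(B) = Mul(-6, B) (Function('m')(B) = Mul(Add(B, Add(-3, Mul(-1, B))), Add(B, B)) = Mul(-3, Mul(2, B)) = Mul(-6, B))
Add(Function('m')(21), Mul(-1, Mul(-344, Pow(Function('p')(-2), -1)))) = Add(Mul(-6, 21), Mul(-1, Mul(-344, Pow(Mul(Rational(1, 2), Pow(-2, -1), Add(21, -2)), -1)))) = Add(-126, Mul(-1, Mul(-344, Pow(Mul(Rational(1, 2), Rational(-1, 2), 19), -1)))) = Add(-126, Mul(-1, Mul(-344, Pow(Rational(-19, 4), -1)))) = Add(-126, Mul(-1, Mul(-344, Rational(-4, 19)))) = Add(-126, Mul(-1, Rational(1376, 19))) = Add(-126, Rational(-1376, 19)) = Rational(-3770, 19)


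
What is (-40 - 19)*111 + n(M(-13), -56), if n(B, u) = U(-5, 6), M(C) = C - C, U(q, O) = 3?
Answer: -6546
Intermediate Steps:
M(C) = 0
n(B, u) = 3
(-40 - 19)*111 + n(M(-13), -56) = (-40 - 19)*111 + 3 = -59*111 + 3 = -6549 + 3 = -6546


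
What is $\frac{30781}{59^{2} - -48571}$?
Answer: $\frac{30781}{52052} \approx 0.59135$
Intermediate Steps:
$\frac{30781}{59^{2} - -48571} = \frac{30781}{3481 + 48571} = \frac{30781}{52052}$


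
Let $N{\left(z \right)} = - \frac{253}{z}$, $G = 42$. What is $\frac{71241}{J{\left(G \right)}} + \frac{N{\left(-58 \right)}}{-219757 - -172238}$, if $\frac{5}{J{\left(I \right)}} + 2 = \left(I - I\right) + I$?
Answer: $\frac{1570779700403}{2756102} \approx 5.6993 \cdot 10^{5}$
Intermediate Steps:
$J{\left(I \right)} = \frac{5}{-2 + I}$ ($J{\left(I \right)} = \frac{5}{-2 + \left(\left(I - I\right) + I\right)} = \frac{5}{-2 + \left(0 + I\right)} = \frac{5}{-2 + I}$)
$\frac{71241}{J{\left(G \right)}} + \frac{N{\left(-58 \right)}}{-219757 - -172238} = \frac{71241}{5 \frac{1}{-2 + 42}} + \frac{\left(-253\right) \frac{1}{-58}}{-219757 - -172238} = \frac{71241}{5 \cdot \frac{1}{40}} + \frac{\left(-253\right) \left(- \frac{1}{58}\right)}{-219757 + 172238} = \frac{71241}{5 \cdot \frac{1}{40}} + \frac{253}{58 \left(-47519\right)} = 71241 \frac{1}{\frac{1}{8}} + \frac{253}{58} \left(- \frac{1}{47519}\right) = 71241 \cdot 8 - \frac{253}{2756102} = 569928 - \frac{253}{2756102} = \frac{1570779700403}{2756102}$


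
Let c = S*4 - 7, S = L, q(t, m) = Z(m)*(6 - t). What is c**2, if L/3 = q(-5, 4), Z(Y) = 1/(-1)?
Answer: 19321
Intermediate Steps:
Z(Y) = -1
q(t, m) = -6 + t (q(t, m) = -(6 - t) = -6 + t)
L = -33 (L = 3*(-6 - 5) = 3*(-11) = -33)
S = -33
c = -139 (c = -33*4 - 7 = -132 - 7 = -139)
c**2 = (-139)**2 = 19321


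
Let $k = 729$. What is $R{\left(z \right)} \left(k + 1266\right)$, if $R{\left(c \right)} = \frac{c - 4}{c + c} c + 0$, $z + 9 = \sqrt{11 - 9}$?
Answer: $- \frac{25935}{2} + \frac{1995 \sqrt{2}}{2} \approx -11557.0$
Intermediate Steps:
$z = -9 + \sqrt{2}$ ($z = -9 + \sqrt{11 - 9} = -9 + \sqrt{2} \approx -7.5858$)
$R{\left(c \right)} = -2 + \frac{c}{2}$ ($R{\left(c \right)} = \frac{-4 + c}{2 c} c + 0 = \left(-2 + \frac{c}{2}\right) + 0 = -2 + \frac{c}{2}$)
$R{\left(z \right)} \left(k + 1266\right) = \left(-2 + \frac{-9 + \sqrt{2}}{2}\right) \left(729 + 1266\right) = \left(-2 - \left(\frac{9}{2} - \frac{\sqrt{2}}{2}\right)\right) 1995 = \left(- \frac{13}{2} + \frac{\sqrt{2}}{2}\right) 1995 = - \frac{25935}{2} + \frac{1995 \sqrt{2}}{2}$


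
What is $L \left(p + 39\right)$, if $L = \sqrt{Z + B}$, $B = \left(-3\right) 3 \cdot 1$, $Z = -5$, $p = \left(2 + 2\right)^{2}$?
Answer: $55 i \sqrt{14} \approx 205.79 i$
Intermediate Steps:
$p = 16$ ($p = 4^{2} = 16$)
$B = -9$ ($B = \left(-9\right) 1 = -9$)
$L = i \sqrt{14}$ ($L = \sqrt{-5 - 9} = \sqrt{-14} = i \sqrt{14} \approx 3.7417 i$)
$L \left(p + 39\right) = i \sqrt{14} \left(16 + 39\right) = i \sqrt{14} \cdot 55 = 55 i \sqrt{14}$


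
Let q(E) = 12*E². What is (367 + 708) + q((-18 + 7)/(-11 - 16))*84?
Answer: 100627/81 ≈ 1242.3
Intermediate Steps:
(367 + 708) + q((-18 + 7)/(-11 - 16))*84 = (367 + 708) + (12*((-18 + 7)/(-11 - 16))²)*84 = 1075 + (12*(-11/(-27))²)*84 = 1075 + (12*(-11*(-1/27))²)*84 = 1075 + (12*(11/27)²)*84 = 1075 + (12*(121/729))*84 = 1075 + (484/243)*84 = 1075 + 13552/81 = 100627/81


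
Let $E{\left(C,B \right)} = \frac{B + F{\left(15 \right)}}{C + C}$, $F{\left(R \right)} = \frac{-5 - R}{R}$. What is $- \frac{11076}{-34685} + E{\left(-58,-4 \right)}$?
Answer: $\frac{1102352}{3017595} \approx 0.36531$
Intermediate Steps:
$F{\left(R \right)} = \frac{-5 - R}{R}$
$E{\left(C,B \right)} = \frac{- \frac{4}{3} + B}{2 C}$ ($E{\left(C,B \right)} = \frac{B + \frac{-5 - 15}{15}}{C + C} = \frac{B + \frac{-5 - 15}{15}}{2 C} = \left(B + \frac{1}{15} \left(-20\right)\right) \frac{1}{2 C} = \left(B - \frac{4}{3}\right) \frac{1}{2 C} = \left(- \frac{4}{3} + B\right) \frac{1}{2 C} = \frac{- \frac{4}{3} + B}{2 C}$)
$- \frac{11076}{-34685} + E{\left(-58,-4 \right)} = - \frac{11076}{-34685} + \frac{-4 + 3 \left(-4\right)}{6 \left(-58\right)} = \left(-11076\right) \left(- \frac{1}{34685}\right) + \frac{1}{6} \left(- \frac{1}{58}\right) \left(-4 - 12\right) = \frac{11076}{34685} + \frac{1}{6} \left(- \frac{1}{58}\right) \left(-16\right) = \frac{11076}{34685} + \frac{4}{87} = \frac{1102352}{3017595}$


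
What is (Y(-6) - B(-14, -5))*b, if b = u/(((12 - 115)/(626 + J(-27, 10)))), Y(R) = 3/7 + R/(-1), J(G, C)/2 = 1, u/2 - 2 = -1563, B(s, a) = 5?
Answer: 2800880/103 ≈ 27193.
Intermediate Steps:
u = -3122 (u = 4 + 2*(-1563) = 4 - 3126 = -3122)
J(G, C) = 2 (J(G, C) = 2*1 = 2)
Y(R) = 3/7 - R (Y(R) = 3*(1/7) + R*(-1) = 3/7 - R)
b = 1960616/103 (b = -3122*(626 + 2)/(12 - 115) = -3122/((-103/628)) = -3122/((-103*1/628)) = -3122/(-103/628) = -3122*(-628/103) = 1960616/103 ≈ 19035.)
(Y(-6) - B(-14, -5))*b = ((3/7 - 1*(-6)) - 1*5)*(1960616/103) = ((3/7 + 6) - 5)*(1960616/103) = (45/7 - 5)*(1960616/103) = (10/7)*(1960616/103) = 2800880/103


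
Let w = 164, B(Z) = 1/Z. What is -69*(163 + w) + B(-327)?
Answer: -7378102/327 ≈ -22563.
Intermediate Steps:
-69*(163 + w) + B(-327) = -69*(163 + 164) + 1/(-327) = -69*327 - 1/327 = -22563 - 1/327 = -7378102/327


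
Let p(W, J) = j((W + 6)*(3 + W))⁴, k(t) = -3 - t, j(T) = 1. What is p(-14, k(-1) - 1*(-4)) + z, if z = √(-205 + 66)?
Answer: 1 + I*√139 ≈ 1.0 + 11.79*I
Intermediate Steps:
z = I*√139 (z = √(-139) = I*√139 ≈ 11.79*I)
p(W, J) = 1 (p(W, J) = 1⁴ = 1)
p(-14, k(-1) - 1*(-4)) + z = 1 + I*√139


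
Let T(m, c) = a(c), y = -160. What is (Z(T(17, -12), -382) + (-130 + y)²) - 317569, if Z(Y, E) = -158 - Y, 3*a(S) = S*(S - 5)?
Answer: -233695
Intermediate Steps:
a(S) = S*(-5 + S)/3 (a(S) = (S*(S - 5))/3 = (S*(-5 + S))/3 = S*(-5 + S)/3)
T(m, c) = c*(-5 + c)/3
(Z(T(17, -12), -382) + (-130 + y)²) - 317569 = ((-158 - (-12)*(-5 - 12)/3) + (-130 - 160)²) - 317569 = ((-158 - (-12)*(-17)/3) + (-290)²) - 317569 = ((-158 - 1*68) + 84100) - 317569 = ((-158 - 68) + 84100) - 317569 = (-226 + 84100) - 317569 = 83874 - 317569 = -233695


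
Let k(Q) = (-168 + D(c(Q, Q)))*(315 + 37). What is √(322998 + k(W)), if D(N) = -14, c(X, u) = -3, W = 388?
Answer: √258934 ≈ 508.86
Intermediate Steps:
k(Q) = -64064 (k(Q) = (-168 - 14)*(315 + 37) = -182*352 = -64064)
√(322998 + k(W)) = √(322998 - 64064) = √258934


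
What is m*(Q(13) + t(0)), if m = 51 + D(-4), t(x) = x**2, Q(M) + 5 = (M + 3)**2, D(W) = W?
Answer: 11797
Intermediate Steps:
Q(M) = -5 + (3 + M)**2 (Q(M) = -5 + (M + 3)**2 = -5 + (3 + M)**2)
m = 47 (m = 51 - 4 = 47)
m*(Q(13) + t(0)) = 47*((-5 + (3 + 13)**2) + 0**2) = 47*((-5 + 16**2) + 0) = 47*((-5 + 256) + 0) = 47*(251 + 0) = 47*251 = 11797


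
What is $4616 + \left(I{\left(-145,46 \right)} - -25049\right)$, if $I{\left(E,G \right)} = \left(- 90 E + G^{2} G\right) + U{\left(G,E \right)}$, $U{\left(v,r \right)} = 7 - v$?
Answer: $140012$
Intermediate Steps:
$I{\left(E,G \right)} = 7 + G^{3} - G - 90 E$ ($I{\left(E,G \right)} = \left(- 90 E + G^{2} G\right) - \left(-7 + G\right) = \left(- 90 E + G^{3}\right) - \left(-7 + G\right) = \left(G^{3} - 90 E\right) - \left(-7 + G\right) = 7 + G^{3} - G - 90 E$)
$4616 + \left(I{\left(-145,46 \right)} - -25049\right) = 4616 + \left(\left(7 + 46^{3} - 46 - -13050\right) - -25049\right) = 4616 + \left(\left(7 + 97336 - 46 + 13050\right) + 25049\right) = 4616 + \left(110347 + 25049\right) = 4616 + 135396 = 140012$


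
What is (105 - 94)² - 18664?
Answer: -18543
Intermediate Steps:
(105 - 94)² - 18664 = 11² - 18664 = 121 - 18664 = -18543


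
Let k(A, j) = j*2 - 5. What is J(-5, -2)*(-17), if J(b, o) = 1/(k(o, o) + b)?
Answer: 17/14 ≈ 1.2143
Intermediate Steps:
k(A, j) = -5 + 2*j (k(A, j) = 2*j - 5 = -5 + 2*j)
J(b, o) = 1/(-5 + b + 2*o) (J(b, o) = 1/((-5 + 2*o) + b) = 1/(-5 + b + 2*o))
J(-5, -2)*(-17) = -17/(-5 - 5 + 2*(-2)) = -17/(-5 - 5 - 4) = -17/(-14) = -1/14*(-17) = 17/14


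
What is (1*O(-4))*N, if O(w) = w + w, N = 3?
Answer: -24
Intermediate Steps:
O(w) = 2*w
(1*O(-4))*N = (1*(2*(-4)))*3 = (1*(-8))*3 = -8*3 = -24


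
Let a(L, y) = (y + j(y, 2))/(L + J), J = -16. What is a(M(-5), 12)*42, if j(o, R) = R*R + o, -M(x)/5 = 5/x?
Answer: -1176/11 ≈ -106.91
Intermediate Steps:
M(x) = -25/x
j(o, R) = o + R**2 (j(o, R) = R**2 + o = o + R**2)
a(L, y) = (4 + 2*y)/(-16 + L) (a(L, y) = (y + (y + 2**2))/(L - 16) = (y + (y + 4))/(-16 + L) = (y + (4 + y))/(-16 + L) = (4 + 2*y)/(-16 + L))
a(M(-5), 12)*42 = (2*(2 + 12)/(-16 - 25/(-5)))*42 = (2*14/(-16 - 25*(-1/5)))*42 = (2*14/(-16 + 5))*42 = (2*14/(-11))*42 = (2*(-1/11)*14)*42 = -28/11*42 = -1176/11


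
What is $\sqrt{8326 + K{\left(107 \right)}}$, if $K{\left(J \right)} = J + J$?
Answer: $2 \sqrt{2135} \approx 92.412$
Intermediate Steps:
$K{\left(J \right)} = 2 J$
$\sqrt{8326 + K{\left(107 \right)}} = \sqrt{8326 + 2 \cdot 107} = \sqrt{8326 + 214} = \sqrt{8540} = 2 \sqrt{2135}$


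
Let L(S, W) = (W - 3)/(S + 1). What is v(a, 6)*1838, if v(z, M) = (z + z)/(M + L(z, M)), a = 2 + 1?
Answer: 14704/9 ≈ 1633.8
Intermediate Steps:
a = 3
L(S, W) = (-3 + W)/(1 + S)
v(z, M) = 2*z/(M + (-3 + M)/(1 + z)) (v(z, M) = (z + z)/(M + (-3 + M)/(1 + z)) = (2*z)/(M + (-3 + M)/(1 + z)) = 2*z/(M + (-3 + M)/(1 + z)))
v(a, 6)*1838 = (2*3*(1 + 3)/(-3 + 6 + 6*(1 + 3)))*1838 = (2*3*4/(-3 + 6 + 6*4))*1838 = (2*3*4/(-3 + 6 + 24))*1838 = (2*3*4/27)*1838 = (2*3*(1/27)*4)*1838 = (8/9)*1838 = 14704/9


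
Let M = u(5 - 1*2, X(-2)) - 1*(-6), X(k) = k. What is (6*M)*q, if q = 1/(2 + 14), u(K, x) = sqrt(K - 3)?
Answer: 9/4 ≈ 2.2500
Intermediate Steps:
u(K, x) = sqrt(-3 + K)
M = 6 (M = sqrt(-3 + (5 - 1*2)) - 1*(-6) = sqrt(-3 + (5 - 2)) + 6 = sqrt(-3 + 3) + 6 = sqrt(0) + 6 = 0 + 6 = 6)
q = 1/16 ≈ 0.062500
(6*M)*q = (6*6)*(1/16) = 36*(1/16) = 9/4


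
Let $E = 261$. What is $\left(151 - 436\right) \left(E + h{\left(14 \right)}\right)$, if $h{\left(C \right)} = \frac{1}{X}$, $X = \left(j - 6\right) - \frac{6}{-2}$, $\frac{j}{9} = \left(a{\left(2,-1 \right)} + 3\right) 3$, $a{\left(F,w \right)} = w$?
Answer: $- \frac{1264640}{17} \approx -74391.0$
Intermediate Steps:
$j = 54$ ($j = 9 \left(-1 + 3\right) 3 = 9 \cdot 2 \cdot 3 = 9 \cdot 6 = 54$)
$X = 51$ ($X = \left(54 - 6\right) - \frac{6}{-2} = 48 - -3 = 48 + 3 = 51$)
$h{\left(C \right)} = \frac{1}{51}$
$\left(151 - 436\right) \left(E + h{\left(14 \right)}\right) = \left(151 - 436\right) \left(261 + \frac{1}{51}\right) = \left(-285\right) \frac{13312}{51} = - \frac{1264640}{17}$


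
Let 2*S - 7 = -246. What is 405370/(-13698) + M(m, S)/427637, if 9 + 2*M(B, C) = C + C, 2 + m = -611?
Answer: -86676454621/2928885813 ≈ -29.594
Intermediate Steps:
S = -239/2 (S = 7/2 + (1/2)*(-246) = 7/2 - 123 = -239/2 ≈ -119.50)
m = -613 (m = -2 - 611 = -613)
M(B, C) = -9/2 + C (M(B, C) = -9/2 + (C + C)/2 = -9/2 + (2*C)/2 = -9/2 + C)
405370/(-13698) + M(m, S)/427637 = 405370/(-13698) + (-9/2 - 239/2)/427637 = 405370*(-1/13698) - 124*1/427637 = -202685/6849 - 124/427637 = -86676454621/2928885813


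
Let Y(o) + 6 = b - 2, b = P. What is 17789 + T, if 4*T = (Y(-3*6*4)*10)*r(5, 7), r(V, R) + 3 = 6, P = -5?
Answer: 35383/2 ≈ 17692.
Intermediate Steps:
b = -5
r(V, R) = 3 (r(V, R) = -3 + 6 = 3)
Y(o) = -13 (Y(o) = -6 + (-5 - 2) = -6 - 7 = -13)
T = -195/2 (T = (-13*10*3)/4 = (-130*3)/4 = (¼)*(-390) = -195/2 ≈ -97.500)
17789 + T = 17789 - 195/2 = 35383/2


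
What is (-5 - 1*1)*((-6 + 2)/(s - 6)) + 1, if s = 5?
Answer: -23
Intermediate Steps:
(-5 - 1*1)*((-6 + 2)/(s - 6)) + 1 = (-5 - 1*1)*((-6 + 2)/(5 - 6)) + 1 = (-5 - 1)*(-4/(-1)) + 1 = -(-24)*(-1) + 1 = -6*4 + 1 = -24 + 1 = -23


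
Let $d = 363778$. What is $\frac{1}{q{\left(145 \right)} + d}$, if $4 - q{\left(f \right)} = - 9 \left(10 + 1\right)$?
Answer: $\frac{1}{363881} \approx 2.7482 \cdot 10^{-6}$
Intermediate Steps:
$q{\left(f \right)} = 103$ ($q{\left(f \right)} = 4 - - 9 \left(10 + 1\right) = 4 - \left(-9\right) 11 = 4 - -99 = 4 + 99 = 103$)
$\frac{1}{q{\left(145 \right)} + d} = \frac{1}{103 + 363778} = \frac{1}{363881}$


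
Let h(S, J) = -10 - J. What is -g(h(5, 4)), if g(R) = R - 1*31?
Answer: 45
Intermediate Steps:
g(R) = -31 + R (g(R) = R - 31 = -31 + R)
-g(h(5, 4)) = -(-31 + (-10 - 1*4)) = -(-31 + (-10 - 4)) = -(-31 - 14) = -1*(-45) = 45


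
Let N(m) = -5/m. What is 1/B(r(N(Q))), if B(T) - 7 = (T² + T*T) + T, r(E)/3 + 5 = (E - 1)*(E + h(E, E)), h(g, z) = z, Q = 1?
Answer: 1/54622 ≈ 1.8308e-5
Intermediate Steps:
r(E) = -15 + 6*E*(-1 + E) (r(E) = -15 + 3*((E - 1)*(E + E)) = -15 + 3*((-1 + E)*(2*E)) = -15 + 3*(2*E*(-1 + E)) = -15 + 6*E*(-1 + E))
B(T) = 7 + T + 2*T² (B(T) = 7 + ((T² + T*T) + T) = 7 + ((T² + T²) + T) = 7 + (2*T² + T) = 7 + (T + 2*T²) = 7 + T + 2*T²)
1/B(r(N(Q))) = 1/(7 + (-15 - (-30)/1 + 6*(-5/1)²) + 2*(-15 - (-30)/1 + 6*(-5/1)²)²) = 1/(7 + (-15 - (-30) + 6*(-5*1)²) + 2*(-15 - (-30) + 6*(-5*1)²)²) = 1/(7 + (-15 - 6*(-5) + 6*(-5)²) + 2*(-15 - 6*(-5) + 6*(-5)²)²) = 1/(7 + (-15 + 30 + 6*25) + 2*(-15 + 30 + 6*25)²) = 1/(7 + (-15 + 30 + 150) + 2*(-15 + 30 + 150)²) = 1/(7 + 165 + 2*165²) = 1/(7 + 165 + 2*27225) = 1/(7 + 165 + 54450) = 1/54622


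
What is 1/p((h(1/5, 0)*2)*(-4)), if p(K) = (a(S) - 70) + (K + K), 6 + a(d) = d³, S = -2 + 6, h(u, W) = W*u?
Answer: -1/12 ≈ -0.083333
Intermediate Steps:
S = 4
a(d) = -6 + d³
p(K) = -12 + 2*K (p(K) = ((-6 + 4³) - 70) + (K + K) = ((-6 + 64) - 70) + 2*K = (58 - 70) + 2*K = -12 + 2*K)
1/p((h(1/5, 0)*2)*(-4)) = 1/(-12 + 2*(((0/5)*2)*(-4))) = 1/(-12 + 2*(((0*(⅕))*2)*(-4))) = 1/(-12 + 2*((0*2)*(-4))) = 1/(-12 + 2*(0*(-4))) = 1/(-12 + 2*0) = 1/(-12 + 0) = 1/(-12) = -1/12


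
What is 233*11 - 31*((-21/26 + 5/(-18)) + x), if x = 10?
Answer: 267538/117 ≈ 2286.6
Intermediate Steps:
233*11 - 31*((-21/26 + 5/(-18)) + x) = 233*11 - 31*((-21/26 + 5/(-18)) + 10) = 2563 - 31*((-21*1/26 + 5*(-1/18)) + 10) = 2563 - 31*((-21/26 - 5/18) + 10) = 2563 - 31*(-127/117 + 10) = 2563 - 31*1043/117 = 2563 - 1*32333/117 = 2563 - 32333/117 = 267538/117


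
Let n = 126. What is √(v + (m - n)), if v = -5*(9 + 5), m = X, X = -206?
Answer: I*√402 ≈ 20.05*I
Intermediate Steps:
m = -206
v = -70 (v = -5*14 = -70)
√(v + (m - n)) = √(-70 + (-206 - 1*126)) = √(-70 + (-206 - 126)) = √(-70 - 332) = √(-402) = I*√402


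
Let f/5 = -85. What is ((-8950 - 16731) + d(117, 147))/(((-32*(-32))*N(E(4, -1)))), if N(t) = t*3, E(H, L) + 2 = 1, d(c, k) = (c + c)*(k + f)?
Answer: 90733/3072 ≈ 29.535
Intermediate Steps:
f = -425 (f = 5*(-85) = -425)
d(c, k) = 2*c*(-425 + k) (d(c, k) = (c + c)*(k - 425) = (2*c)*(-425 + k) = 2*c*(-425 + k))
E(H, L) = -1 (E(H, L) = -2 + 1 = -1)
N(t) = 3*t
((-8950 - 16731) + d(117, 147))/(((-32*(-32))*N(E(4, -1)))) = ((-8950 - 16731) + 2*117*(-425 + 147))/(((-32*(-32))*(3*(-1)))) = (-25681 + 2*117*(-278))/((1024*(-3))) = (-25681 - 65052)/(-3072) = -90733*(-1/3072) = 90733/3072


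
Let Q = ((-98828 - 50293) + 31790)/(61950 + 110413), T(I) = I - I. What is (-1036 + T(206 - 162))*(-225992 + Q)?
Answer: 40355076378372/172363 ≈ 2.3413e+8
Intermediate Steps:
T(I) = 0
Q = -117331/172363 (Q = (-149121 + 31790)/172363 = -117331*1/172363 = -117331/172363 ≈ -0.68072)
(-1036 + T(206 - 162))*(-225992 + Q) = (-1036 + 0)*(-225992 - 117331/172363) = -1036*(-38952776427/172363) = 40355076378372/172363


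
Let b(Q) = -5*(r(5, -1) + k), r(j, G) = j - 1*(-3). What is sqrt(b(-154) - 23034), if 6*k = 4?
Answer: 4*I*sqrt(12981)/3 ≈ 151.91*I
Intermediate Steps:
k = 2/3 (k = (1/6)*4 = 2/3 ≈ 0.66667)
r(j, G) = 3 + j (r(j, G) = j + 3 = 3 + j)
b(Q) = -130/3 (b(Q) = -5*((3 + 5) + 2/3) = -5*(8 + 2/3) = -5*26/3 = -130/3)
sqrt(b(-154) - 23034) = sqrt(-130/3 - 23034) = sqrt(-69232/3) = 4*I*sqrt(12981)/3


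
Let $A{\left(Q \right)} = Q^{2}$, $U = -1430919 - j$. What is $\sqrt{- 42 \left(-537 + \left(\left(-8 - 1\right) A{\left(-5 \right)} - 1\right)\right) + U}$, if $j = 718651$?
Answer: $2 i \sqrt{529381} \approx 1455.2 i$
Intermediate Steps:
$U = -2149570$ ($U = -1430919 - 718651 = -2149570$)
$\sqrt{- 42 \left(-537 + \left(\left(-8 - 1\right) A{\left(-5 \right)} - 1\right)\right) + U} = \sqrt{- 42 \left(-537 + \left(\left(-8 - 1\right) \left(-5\right)^{2} - 1\right)\right) - 2149570} = \sqrt{- 42 \left(-537 - 226\right) - 2149570} = \sqrt{\left(-42\right) \left(-763\right) - 2149570} = \sqrt{32046 - 2149570} = \sqrt{-2117524} = 2 i \sqrt{529381}$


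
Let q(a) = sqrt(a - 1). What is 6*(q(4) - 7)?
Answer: -42 + 6*sqrt(3) ≈ -31.608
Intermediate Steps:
q(a) = sqrt(-1 + a)
6*(q(4) - 7) = 6*(sqrt(-1 + 4) - 7) = 6*(sqrt(3) - 7) = 6*(-7 + sqrt(3)) = -42 + 6*sqrt(3)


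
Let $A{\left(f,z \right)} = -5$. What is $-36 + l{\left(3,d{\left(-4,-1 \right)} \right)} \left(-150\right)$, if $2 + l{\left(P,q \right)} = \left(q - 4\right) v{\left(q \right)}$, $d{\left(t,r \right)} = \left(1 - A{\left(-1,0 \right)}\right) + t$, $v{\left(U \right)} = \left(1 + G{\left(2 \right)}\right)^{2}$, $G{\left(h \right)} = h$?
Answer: $2964$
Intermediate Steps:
$v{\left(U \right)} = 9$ ($v{\left(U \right)} = \left(1 + 2\right)^{2} = 3^{2} = 9$)
$d{\left(t,r \right)} = 6 + t$ ($d{\left(t,r \right)} = \left(1 - -5\right) + t = \left(1 + 5\right) + t = 6 + t$)
$l{\left(P,q \right)} = -38 + 9 q$ ($l{\left(P,q \right)} = -2 + \left(q - 4\right) 9 = -2 + \left(-4 + q\right) 9 = -2 + \left(-36 + 9 q\right) = -38 + 9 q$)
$-36 + l{\left(3,d{\left(-4,-1 \right)} \right)} \left(-150\right) = -36 + \left(-38 + 9 \left(6 - 4\right)\right) \left(-150\right) = -36 + \left(-38 + 9 \cdot 2\right) \left(-150\right) = -36 + \left(-38 + 18\right) \left(-150\right) = -36 - -3000 = -36 + 3000 = 2964$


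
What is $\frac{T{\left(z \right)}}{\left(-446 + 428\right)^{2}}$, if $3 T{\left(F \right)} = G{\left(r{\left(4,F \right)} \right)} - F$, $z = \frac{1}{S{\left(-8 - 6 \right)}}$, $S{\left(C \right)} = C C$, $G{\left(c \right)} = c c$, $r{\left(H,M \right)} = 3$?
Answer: $\frac{1763}{190512} \approx 0.009254$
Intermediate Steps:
$G{\left(c \right)} = c^{2}$
$S{\left(C \right)} = C^{2}$
$z = \frac{1}{196}$ ($z = \frac{1}{\left(-8 - 6\right)^{2}} = \frac{1}{\left(-14\right)^{2}} = \frac{1}{196} \approx 0.005102$)
$T{\left(F \right)} = 3 - \frac{F}{3}$ ($T{\left(F \right)} = \frac{3^{2} - F}{3} = \frac{9 - F}{3} = 3 - \frac{F}{3}$)
$\frac{T{\left(z \right)}}{\left(-446 + 428\right)^{2}} = \frac{3 - \frac{1}{588}}{\left(-446 + 428\right)^{2}} = \frac{3 - \frac{1}{588}}{\left(-18\right)^{2}} = \frac{1763}{588 \cdot 324} = \frac{1763}{588} \cdot \frac{1}{324} = \frac{1763}{190512}$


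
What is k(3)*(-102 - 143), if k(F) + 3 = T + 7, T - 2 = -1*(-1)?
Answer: -1715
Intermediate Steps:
T = 3 (T = 2 - 1*(-1) = 2 + 1 = 3)
k(F) = 7 (k(F) = -3 + (3 + 7) = -3 + 10 = 7)
k(3)*(-102 - 143) = 7*(-102 - 143) = 7*(-245) = -1715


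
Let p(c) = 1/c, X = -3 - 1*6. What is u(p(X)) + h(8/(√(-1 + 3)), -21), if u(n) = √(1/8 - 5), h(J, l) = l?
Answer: -21 + I*√78/4 ≈ -21.0 + 2.2079*I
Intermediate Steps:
X = -9 (X = -3 - 6 = -9)
u(n) = I*√78/4 (u(n) = √(⅛ - 5) = √(-39/8) = I*√78/4)
u(p(X)) + h(8/(√(-1 + 3)), -21) = I*√78/4 - 21 = -21 + I*√78/4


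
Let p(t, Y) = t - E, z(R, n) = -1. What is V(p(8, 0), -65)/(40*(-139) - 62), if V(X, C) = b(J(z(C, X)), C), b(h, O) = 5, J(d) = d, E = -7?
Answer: -5/5622 ≈ -0.00088936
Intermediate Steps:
p(t, Y) = 7 + t (p(t, Y) = t - 1*(-7) = t + 7 = 7 + t)
V(X, C) = 5
V(p(8, 0), -65)/(40*(-139) - 62) = 5/(40*(-139) - 62) = 5/(-5560 - 62) = 5/(-5622) = 5*(-1/5622) = -5/5622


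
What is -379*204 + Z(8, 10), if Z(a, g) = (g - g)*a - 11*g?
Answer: -77426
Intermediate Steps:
Z(a, g) = -11*g (Z(a, g) = 0*a - 11*g = 0 - 11*g = -11*g)
-379*204 + Z(8, 10) = -379*204 - 11*10 = -77316 - 110 = -77426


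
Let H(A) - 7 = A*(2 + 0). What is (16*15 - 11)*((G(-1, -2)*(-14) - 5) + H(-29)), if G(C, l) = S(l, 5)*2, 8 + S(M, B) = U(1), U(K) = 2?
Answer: 25648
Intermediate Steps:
S(M, B) = -6 (S(M, B) = -8 + 2 = -6)
H(A) = 7 + 2*A (H(A) = 7 + A*(2 + 0) = 7 + A*2 = 7 + 2*A)
G(C, l) = -12 (G(C, l) = -6*2 = -12)
(16*15 - 11)*((G(-1, -2)*(-14) - 5) + H(-29)) = (16*15 - 11)*((-12*(-14) - 5) + (7 + 2*(-29))) = (240 - 11)*((168 - 5) + (7 - 58)) = 229*(163 - 51) = 229*112 = 25648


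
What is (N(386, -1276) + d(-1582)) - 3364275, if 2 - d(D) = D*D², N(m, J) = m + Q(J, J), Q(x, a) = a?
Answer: 3955944205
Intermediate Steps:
N(m, J) = J + m (N(m, J) = m + J = J + m)
d(D) = 2 - D³ (d(D) = 2 - D*D² = 2 - D³)
(N(386, -1276) + d(-1582)) - 3364275 = ((-1276 + 386) + (2 - 1*(-1582)³)) - 3364275 = (-890 + (2 - 1*(-3959309368))) - 3364275 = (-890 + (2 + 3959309368)) - 3364275 = (-890 + 3959309370) - 3364275 = 3959308480 - 3364275 = 3955944205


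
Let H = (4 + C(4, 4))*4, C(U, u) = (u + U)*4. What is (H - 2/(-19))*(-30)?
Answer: -82140/19 ≈ -4323.2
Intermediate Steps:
C(U, u) = 4*U + 4*u (C(U, u) = (U + u)*4 = 4*U + 4*u)
H = 144 (H = (4 + (4*4 + 4*4))*4 = (4 + (16 + 16))*4 = (4 + 32)*4 = 36*4 = 144)
(H - 2/(-19))*(-30) = (144 - 2/(-19))*(-30) = (144 - 2*(-1/19))*(-30) = (144 + 2/19)*(-30) = (2738/19)*(-30) = -82140/19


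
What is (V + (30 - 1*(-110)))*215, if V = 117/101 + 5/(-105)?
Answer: 64348640/2121 ≈ 30339.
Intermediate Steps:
V = 2356/2121 (V = 117*(1/101) + 5*(-1/105) = 117/101 - 1/21 = 2356/2121 ≈ 1.1108)
(V + (30 - 1*(-110)))*215 = (2356/2121 + (30 - 1*(-110)))*215 = (2356/2121 + (30 + 110))*215 = (2356/2121 + 140)*215 = (299296/2121)*215 = 64348640/2121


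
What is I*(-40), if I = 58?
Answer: -2320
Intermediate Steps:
I*(-40) = 58*(-40) = -2320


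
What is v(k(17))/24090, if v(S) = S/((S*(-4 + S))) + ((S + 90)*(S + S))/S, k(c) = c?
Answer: 253/28470 ≈ 0.0088865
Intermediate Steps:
v(S) = 180 + 1/(-4 + S) + 2*S (v(S) = S*(1/(S*(-4 + S))) + ((90 + S)*(2*S))/S = 1/(-4 + S) + (2*S*(90 + S))/S = 1/(-4 + S) + (180 + 2*S) = 180 + 1/(-4 + S) + 2*S)
v(k(17))/24090 = ((-719 + 2*17² + 172*17)/(-4 + 17))/24090 = ((-719 + 2*289 + 2924)/13)*(1/24090) = ((-719 + 578 + 2924)/13)*(1/24090) = ((1/13)*2783)*(1/24090) = (2783/13)*(1/24090) = 253/28470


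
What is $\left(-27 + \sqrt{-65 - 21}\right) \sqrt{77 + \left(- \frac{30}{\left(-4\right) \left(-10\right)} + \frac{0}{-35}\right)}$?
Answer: $\frac{\sqrt{305} \left(-27 + i \sqrt{86}\right)}{2} \approx -235.77 + 80.978 i$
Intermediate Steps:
$\left(-27 + \sqrt{-65 - 21}\right) \sqrt{77 + \left(- \frac{30}{\left(-4\right) \left(-10\right)} + \frac{0}{-35}\right)} = \left(-27 + \sqrt{-86}\right) \sqrt{77 + \left(- \frac{30}{40} + 0 \left(- \frac{1}{35}\right)\right)} = \left(-27 + i \sqrt{86}\right) \sqrt{77 + \left(\left(-30\right) \frac{1}{40} + 0\right)} = \left(-27 + i \sqrt{86}\right) \sqrt{77 + \left(- \frac{3}{4} + 0\right)} = \left(-27 + i \sqrt{86}\right) \sqrt{77 - \frac{3}{4}} = \left(-27 + i \sqrt{86}\right) \sqrt{\frac{305}{4}} = \left(-27 + i \sqrt{86}\right) \frac{\sqrt{305}}{2} = \frac{\sqrt{305} \left(-27 + i \sqrt{86}\right)}{2}$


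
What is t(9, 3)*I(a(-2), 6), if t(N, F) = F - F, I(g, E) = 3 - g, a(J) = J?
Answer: 0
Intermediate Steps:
t(N, F) = 0
t(9, 3)*I(a(-2), 6) = 0*(3 - 1*(-2)) = 0*(3 + 2) = 0*5 = 0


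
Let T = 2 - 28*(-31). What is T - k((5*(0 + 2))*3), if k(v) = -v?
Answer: 900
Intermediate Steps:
T = 870 (T = 2 + 868 = 870)
T - k((5*(0 + 2))*3) = 870 - (-1)*(5*(0 + 2))*3 = 870 - (-1)*(5*2)*3 = 870 - (-1)*10*3 = 870 - (-1)*30 = 870 - 1*(-30) = 870 + 30 = 900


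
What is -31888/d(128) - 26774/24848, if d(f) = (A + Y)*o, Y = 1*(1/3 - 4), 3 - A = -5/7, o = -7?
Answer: 1188516149/12424 ≈ 95663.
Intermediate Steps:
A = 26/7 (A = 3 - (-5)/7 = 3 - 1*(-5/7) = 3 + 5/7 = 26/7 ≈ 3.7143)
Y = -11/3 (Y = 1*(1*(1/3) - 4) = 1*(1/3 - 4) = 1*(-11/3) = -11/3 ≈ -3.6667)
d(f) = -1/3 (d(f) = (26/7 - 11/3)*(-7) = (1/21)*(-7) = -1/3)
-31888/d(128) - 26774/24848 = -31888/(-1/3) - 26774/24848 = -31888*(-3) - 26774*1/24848 = 95664 - 13387/12424 = 1188516149/12424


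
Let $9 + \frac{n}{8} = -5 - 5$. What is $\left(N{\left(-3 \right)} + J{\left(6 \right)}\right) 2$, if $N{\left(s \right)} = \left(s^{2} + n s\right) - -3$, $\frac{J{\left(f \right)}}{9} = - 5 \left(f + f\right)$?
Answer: $-144$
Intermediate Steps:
$n = -152$ ($n = -72 + 8 \left(-5 - 5\right) = -72 + 8 \left(-10\right) = -72 - 80 = -152$)
$J{\left(f \right)} = - 90 f$ ($J{\left(f \right)} = 9 \left(- 5 \left(f + f\right)\right) = 9 \left(- 5 \cdot 2 f\right) = 9 \left(- 10 f\right) = - 90 f$)
$N{\left(s \right)} = 3 + s^{2} - 152 s$ ($N{\left(s \right)} = \left(s^{2} - 152 s\right) - -3 = \left(s^{2} - 152 s\right) + 3 = 3 + s^{2} - 152 s$)
$\left(N{\left(-3 \right)} + J{\left(6 \right)}\right) 2 = \left(\left(3 + \left(-3\right)^{2} - -456\right) - 540\right) 2 = \left(\left(3 + 9 + 456\right) - 540\right) 2 = \left(468 - 540\right) 2 = \left(-72\right) 2 = -144$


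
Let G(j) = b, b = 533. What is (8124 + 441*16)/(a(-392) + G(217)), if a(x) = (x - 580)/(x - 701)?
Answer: 16591740/583541 ≈ 28.433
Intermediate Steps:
a(x) = (-580 + x)/(-701 + x)
G(j) = 533
(8124 + 441*16)/(a(-392) + G(217)) = (8124 + 441*16)/((-580 - 392)/(-701 - 392) + 533) = (8124 + 7056)/(-972/(-1093) + 533) = 15180/(-1/1093*(-972) + 533) = 15180/(972/1093 + 533) = 15180/(583541/1093) = 15180*(1093/583541) = 16591740/583541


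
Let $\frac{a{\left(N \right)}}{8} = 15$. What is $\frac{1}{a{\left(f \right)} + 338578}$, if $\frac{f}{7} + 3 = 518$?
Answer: $\frac{1}{338698} \approx 2.9525 \cdot 10^{-6}$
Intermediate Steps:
$f = 3605$ ($f = -21 + 7 \cdot 518 = -21 + 3626 = 3605$)
$a{\left(N \right)} = 120$ ($a{\left(N \right)} = 8 \cdot 15 = 120$)
$\frac{1}{a{\left(f \right)} + 338578} = \frac{1}{120 + 338578} = \frac{1}{338698}$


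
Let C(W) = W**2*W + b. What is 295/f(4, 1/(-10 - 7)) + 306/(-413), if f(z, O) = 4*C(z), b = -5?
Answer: 841/1652 ≈ 0.50908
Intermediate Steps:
C(W) = -5 + W**3 (C(W) = W**2*W - 5 = W**3 - 5 = -5 + W**3)
f(z, O) = -20 + 4*z**3 (f(z, O) = 4*(-5 + z**3) = -20 + 4*z**3)
295/f(4, 1/(-10 - 7)) + 306/(-413) = 295/(-20 + 4*4**3) + 306/(-413) = 295/(-20 + 4*64) + 306*(-1/413) = 295/(-20 + 256) - 306/413 = 295/236 - 306/413 = 295*(1/236) - 306/413 = 5/4 - 306/413 = 841/1652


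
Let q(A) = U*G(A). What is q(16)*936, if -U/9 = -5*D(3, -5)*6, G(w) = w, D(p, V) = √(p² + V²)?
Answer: 4043520*√34 ≈ 2.3578e+7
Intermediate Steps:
D(p, V) = √(V² + p²)
U = 270*√34 (U = -9*(-5*√((-5)² + 3²))*6 = -9*(-5*√(25 + 9))*6 = -9*(-5*√34)*6 = -(-270)*√34 = 270*√34 ≈ 1574.4)
q(A) = 270*A*√34 (q(A) = (270*√34)*A = 270*A*√34)
q(16)*936 = (270*16*√34)*936 = (4320*√34)*936 = 4043520*√34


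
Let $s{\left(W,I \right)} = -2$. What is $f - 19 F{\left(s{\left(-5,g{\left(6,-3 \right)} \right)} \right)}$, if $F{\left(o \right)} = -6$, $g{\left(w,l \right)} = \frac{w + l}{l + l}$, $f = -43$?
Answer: $71$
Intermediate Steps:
$g{\left(w,l \right)} = \frac{l + w}{2 l}$
$f - 19 F{\left(s{\left(-5,g{\left(6,-3 \right)} \right)} \right)} = -43 - -114 = -43 + 114 = 71$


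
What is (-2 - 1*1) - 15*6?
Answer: -93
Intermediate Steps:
(-2 - 1*1) - 15*6 = (-2 - 1) - 90 = -3 - 90 = -93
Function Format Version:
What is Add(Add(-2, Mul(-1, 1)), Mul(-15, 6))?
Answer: -93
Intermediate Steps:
Add(Add(-2, Mul(-1, 1)), Mul(-15, 6)) = Add(Add(-2, -1), -90) = Add(-3, -90) = -93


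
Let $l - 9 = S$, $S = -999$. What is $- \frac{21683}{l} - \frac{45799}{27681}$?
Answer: $\frac{184955371}{9134730} \approx 20.247$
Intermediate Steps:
$l = -990$ ($l = 9 - 999 = -990$)
$- \frac{21683}{l} - \frac{45799}{27681} = - \frac{21683}{-990} - \frac{45799}{27681} = \left(-21683\right) \left(- \frac{1}{990}\right) - \frac{45799}{27681} = \frac{21683}{990} - \frac{45799}{27681} = \frac{184955371}{9134730}$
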